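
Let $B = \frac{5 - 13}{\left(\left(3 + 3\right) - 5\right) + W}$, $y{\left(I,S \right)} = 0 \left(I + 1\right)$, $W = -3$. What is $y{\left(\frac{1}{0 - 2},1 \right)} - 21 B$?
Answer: $-84$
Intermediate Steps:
$y{\left(I,S \right)} = 0$ ($y{\left(I,S \right)} = 0 \left(1 + I\right) = 0$)
$B = 4$ ($B = \frac{5 - 13}{\left(\left(3 + 3\right) - 5\right) - 3} = - \frac{8}{\left(6 - 5\right) - 3} = - \frac{8}{1 - 3} = - \frac{8}{-2} = \left(-8\right) \left(- \frac{1}{2}\right) = 4$)
$y{\left(\frac{1}{0 - 2},1 \right)} - 21 B = 0 - 84 = -84$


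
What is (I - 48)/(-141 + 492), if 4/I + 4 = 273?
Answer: -12908/94419 ≈ -0.13671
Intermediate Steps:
I = 4/269 (I = 4/(-4 + 273) = 4/269 ≈ 0.014870)
(I - 48)/(-141 + 492) = (4/269 - 48)/(-141 + 492) = -12908/269/351 = -12908/269*1/351 = -12908/94419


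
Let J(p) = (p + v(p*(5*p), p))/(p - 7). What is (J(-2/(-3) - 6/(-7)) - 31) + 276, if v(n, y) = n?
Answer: 585883/2415 ≈ 242.60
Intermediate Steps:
J(p) = (p + 5*p**2)/(-7 + p) (J(p) = (p + p*(5*p))/(p - 7) = (p + 5*p**2)/(-7 + p))
(J(-2/(-3) - 6/(-7)) - 31) + 276 = ((-2/(-3) - 6/(-7))*(1 + 5*(-2/(-3) - 6/(-7)))/(-7 + (-2/(-3) - 6/(-7))) - 31) + 276 = ((-2*(-1/3) - 6*(-1/7))*(1 + 5*(-2*(-1/3) - 6*(-1/7)))/(-7 + (-2*(-1/3) - 6*(-1/7))) - 31) + 276 = ((2/3 + 6/7)*(1 + 5*(2/3 + 6/7))/(-7 + (2/3 + 6/7)) - 31) + 276 = (32*(1 + 5*(32/21))/(21*(-7 + 32/21)) - 31) + 276 = (32*(1 + 160/21)/(21*(-115/21)) - 31) + 276 = ((32/21)*(-21/115)*(181/21) - 31) + 276 = (-5792/2415 - 31) + 276 = -80657/2415 + 276 = 585883/2415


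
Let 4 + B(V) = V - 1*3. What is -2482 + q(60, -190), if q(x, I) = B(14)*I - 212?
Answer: -4024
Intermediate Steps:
B(V) = -7 + V (B(V) = -4 + (V - 1*3) = -4 + (V - 3) = -4 + (-3 + V) = -7 + V)
q(x, I) = -212 + 7*I (q(x, I) = (-7 + 14)*I - 212 = 7*I - 212 = -212 + 7*I)
-2482 + q(60, -190) = -2482 + (-212 + 7*(-190)) = -2482 + (-212 - 1330) = -2482 - 1542 = -4024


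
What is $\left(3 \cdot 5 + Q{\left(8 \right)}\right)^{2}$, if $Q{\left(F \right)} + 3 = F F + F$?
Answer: $7056$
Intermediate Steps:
$Q{\left(F \right)} = -3 + F + F^{2}$ ($Q{\left(F \right)} = -3 + \left(F F + F\right) = -3 + \left(F^{2} + F\right) = -3 + \left(F + F^{2}\right) = -3 + F + F^{2}$)
$\left(3 \cdot 5 + Q{\left(8 \right)}\right)^{2} = \left(3 \cdot 5 + \left(-3 + 8 + 8^{2}\right)\right)^{2} = \left(15 + \left(-3 + 8 + 64\right)\right)^{2} = \left(15 + 69\right)^{2} = 84^{2} = 7056$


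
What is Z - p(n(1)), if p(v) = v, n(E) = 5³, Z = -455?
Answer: -580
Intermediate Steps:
n(E) = 125
Z - p(n(1)) = -455 - 1*125 = -455 - 125 = -580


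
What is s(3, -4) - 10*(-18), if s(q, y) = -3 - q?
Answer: 174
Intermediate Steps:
s(3, -4) - 10*(-18) = (-3 - 1*3) - 10*(-18) = (-3 - 3) + 180 = -6 + 180 = 174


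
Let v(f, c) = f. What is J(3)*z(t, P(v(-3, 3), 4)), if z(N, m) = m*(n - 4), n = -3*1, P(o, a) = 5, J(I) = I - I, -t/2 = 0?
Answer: 0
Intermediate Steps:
t = 0 (t = -2*0 = 0)
J(I) = 0
n = -3
z(N, m) = -7*m (z(N, m) = m*(-3 - 4) = m*(-7) = -7*m)
J(3)*z(t, P(v(-3, 3), 4)) = 0*(-7*5) = 0*(-35) = 0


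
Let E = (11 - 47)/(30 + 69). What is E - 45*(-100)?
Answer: 49496/11 ≈ 4499.6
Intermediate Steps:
E = -4/11 (E = -36/99 = -36*1/99 = -4/11 ≈ -0.36364)
E - 45*(-100) = -4/11 - 45*(-100) = -4/11 + 4500 = 49496/11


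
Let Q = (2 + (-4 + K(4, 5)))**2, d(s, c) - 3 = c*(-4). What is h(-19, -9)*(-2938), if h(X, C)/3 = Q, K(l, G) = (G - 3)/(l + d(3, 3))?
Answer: -1269216/25 ≈ -50769.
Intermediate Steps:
d(s, c) = 3 - 4*c (d(s, c) = 3 + c*(-4) = 3 - 4*c)
K(l, G) = (-3 + G)/(-9 + l) (K(l, G) = (G - 3)/(l + (3 - 4*3)) = (-3 + G)/(l + (3 - 12)) = (-3 + G)/(l - 9) = (-3 + G)/(-9 + l))
Q = 144/25 (Q = (2 + (-4 + (-3 + 5)/(-9 + 4)))**2 = (2 + (-4 + 2/(-5)))**2 = (2 + (-4 - 1/5*2))**2 = (2 + (-4 - 2/5))**2 = (2 - 22/5)**2 = (-12/5)**2 = 144/25 ≈ 5.7600)
h(X, C) = 432/25 (h(X, C) = 3*(144/25) = 432/25)
h(-19, -9)*(-2938) = (432/25)*(-2938) = -1269216/25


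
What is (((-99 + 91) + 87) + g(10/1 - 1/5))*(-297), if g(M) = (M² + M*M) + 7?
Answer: -2064744/25 ≈ -82590.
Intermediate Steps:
g(M) = 7 + 2*M² (g(M) = (M² + M²) + 7 = 2*M² + 7 = 7 + 2*M²)
(((-99 + 91) + 87) + g(10/1 - 1/5))*(-297) = (((-99 + 91) + 87) + (7 + 2*(10/1 - 1/5)²))*(-297) = ((-8 + 87) + (7 + 2*(10*1 - 1*⅕)²))*(-297) = (79 + (7 + 2*(10 - ⅕)²))*(-297) = (79 + (7 + 2*(49/5)²))*(-297) = (79 + (7 + 2*(2401/25)))*(-297) = (79 + (7 + 4802/25))*(-297) = (79 + 4977/25)*(-297) = (6952/25)*(-297) = -2064744/25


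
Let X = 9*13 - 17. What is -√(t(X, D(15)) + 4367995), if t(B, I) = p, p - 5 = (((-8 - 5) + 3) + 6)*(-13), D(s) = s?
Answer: -2*√1092013 ≈ -2090.0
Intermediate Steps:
X = 100 (X = 117 - 17 = 100)
p = 57 (p = 5 + (((-8 - 5) + 3) + 6)*(-13) = 5 + ((-13 + 3) + 6)*(-13) = 5 + (-10 + 6)*(-13) = 5 - 4*(-13) = 5 + 52 = 57)
t(B, I) = 57
-√(t(X, D(15)) + 4367995) = -√(57 + 4367995) = -√4368052 = -2*√1092013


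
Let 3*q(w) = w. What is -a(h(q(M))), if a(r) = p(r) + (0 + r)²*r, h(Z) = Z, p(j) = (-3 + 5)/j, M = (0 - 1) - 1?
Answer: 89/27 ≈ 3.2963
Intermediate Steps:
M = -2 (M = -1 - 1 = -2)
q(w) = w/3
p(j) = 2/j
a(r) = r³ + 2/r (a(r) = 2/r + (0 + r)²*r = 2/r + r²*r = 2/r + r³ = r³ + 2/r)
-a(h(q(M))) = -(2 + ((⅓)*(-2))⁴)/((⅓)*(-2)) = -(2 + (-⅔)⁴)/(-⅔) = -(-3)*(2 + 16/81)/2 = -(-3)*178/(2*81) = -1*(-89/27) = 89/27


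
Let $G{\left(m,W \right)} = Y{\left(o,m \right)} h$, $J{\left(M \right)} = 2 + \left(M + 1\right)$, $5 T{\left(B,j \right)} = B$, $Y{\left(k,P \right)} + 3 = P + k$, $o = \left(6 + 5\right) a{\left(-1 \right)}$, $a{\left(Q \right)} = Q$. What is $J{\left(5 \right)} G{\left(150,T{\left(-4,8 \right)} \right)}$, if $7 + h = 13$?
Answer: $6528$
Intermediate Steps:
$o = -11$ ($o = \left(6 + 5\right) \left(-1\right) = 11 \left(-1\right) = -11$)
$Y{\left(k,P \right)} = -3 + P + k$ ($Y{\left(k,P \right)} = -3 + \left(P + k\right) = -3 + P + k$)
$T{\left(B,j \right)} = \frac{B}{5}$
$h = 6$ ($h = -7 + 13 = 6$)
$J{\left(M \right)} = 3 + M$ ($J{\left(M \right)} = 2 + \left(1 + M\right) = 3 + M$)
$G{\left(m,W \right)} = -84 + 6 m$ ($G{\left(m,W \right)} = \left(-3 + m - 11\right) 6 = \left(-14 + m\right) 6 = -84 + 6 m$)
$J{\left(5 \right)} G{\left(150,T{\left(-4,8 \right)} \right)} = \left(3 + 5\right) \left(-84 + 6 \cdot 150\right) = 8 \left(-84 + 900\right) = 8 \cdot 816 = 6528$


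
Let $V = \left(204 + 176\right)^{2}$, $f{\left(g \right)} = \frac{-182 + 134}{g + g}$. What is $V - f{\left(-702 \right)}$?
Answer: $\frac{16894796}{117} \approx 1.444 \cdot 10^{5}$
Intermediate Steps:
$f{\left(g \right)} = - \frac{24}{g}$ ($f{\left(g \right)} = - \frac{48}{2 g} = - 48 \frac{1}{2 g} = - \frac{24}{g}$)
$V = 144400$ ($V = 380^{2} = 144400$)
$V - f{\left(-702 \right)} = 144400 - - \frac{24}{-702} = 144400 - \left(-24\right) \left(- \frac{1}{702}\right) = 144400 - \frac{4}{117} = \frac{16894796}{117}$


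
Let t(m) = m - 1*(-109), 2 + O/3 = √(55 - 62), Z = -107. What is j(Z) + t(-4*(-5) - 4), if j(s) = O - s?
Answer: 226 + 3*I*√7 ≈ 226.0 + 7.9373*I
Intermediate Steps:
O = -6 + 3*I*√7 (O = -6 + 3*√(55 - 62) = -6 + 3*√(-7) = -6 + 3*(I*√7) = -6 + 3*I*√7 ≈ -6.0 + 7.9373*I)
t(m) = 109 + m (t(m) = m + 109 = 109 + m)
j(s) = -6 - s + 3*I*√7 (j(s) = (-6 + 3*I*√7) - s = -6 - s + 3*I*√7)
j(Z) + t(-4*(-5) - 4) = (-6 - 1*(-107) + 3*I*√7) + (109 + (-4*(-5) - 4)) = (-6 + 107 + 3*I*√7) + (109 + (20 - 4)) = (101 + 3*I*√7) + (109 + 16) = (101 + 3*I*√7) + 125 = 226 + 3*I*√7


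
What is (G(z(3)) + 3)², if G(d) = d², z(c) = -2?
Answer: 49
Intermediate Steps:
(G(z(3)) + 3)² = ((-2)² + 3)² = (4 + 3)² = 7² = 49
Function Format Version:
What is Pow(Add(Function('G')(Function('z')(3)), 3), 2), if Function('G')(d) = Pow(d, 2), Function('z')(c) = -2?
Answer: 49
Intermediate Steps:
Pow(Add(Function('G')(Function('z')(3)), 3), 2) = Pow(Add(Pow(-2, 2), 3), 2) = Pow(Add(4, 3), 2) = Pow(7, 2) = 49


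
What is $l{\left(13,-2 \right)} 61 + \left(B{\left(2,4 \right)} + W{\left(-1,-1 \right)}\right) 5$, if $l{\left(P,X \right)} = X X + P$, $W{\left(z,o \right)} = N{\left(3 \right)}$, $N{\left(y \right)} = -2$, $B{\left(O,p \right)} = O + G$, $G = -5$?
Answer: $1012$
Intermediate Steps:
$B{\left(O,p \right)} = -5 + O$ ($B{\left(O,p \right)} = O - 5 = -5 + O$)
$W{\left(z,o \right)} = -2$
$l{\left(P,X \right)} = P + X^{2}$ ($l{\left(P,X \right)} = X^{2} + P = P + X^{2}$)
$l{\left(13,-2 \right)} 61 + \left(B{\left(2,4 \right)} + W{\left(-1,-1 \right)}\right) 5 = \left(13 + \left(-2\right)^{2}\right) 61 + \left(\left(-5 + 2\right) - 2\right) 5 = \left(13 + 4\right) 61 + \left(-3 - 2\right) 5 = 17 \cdot 61 - 25 = 1037 - 25 = 1012$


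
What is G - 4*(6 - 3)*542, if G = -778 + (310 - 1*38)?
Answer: -7010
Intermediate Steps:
G = -506 (G = -778 + (310 - 38) = -778 + 272 = -506)
G - 4*(6 - 3)*542 = -506 - 4*(6 - 3)*542 = -506 - 4*3*542 = -506 - 12*542 = -506 - 6504 = -7010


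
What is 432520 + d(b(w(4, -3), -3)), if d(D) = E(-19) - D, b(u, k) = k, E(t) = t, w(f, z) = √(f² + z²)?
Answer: 432504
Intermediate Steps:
d(D) = -19 - D
432520 + d(b(w(4, -3), -3)) = 432520 + (-19 - 1*(-3)) = 432520 + (-19 + 3) = 432520 - 16 = 432504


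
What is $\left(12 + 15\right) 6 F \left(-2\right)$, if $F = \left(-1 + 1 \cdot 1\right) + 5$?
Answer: $-1620$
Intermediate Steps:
$F = 5$ ($F = \left(-1 + 1\right) + 5 = 0 + 5 = 5$)
$\left(12 + 15\right) 6 F \left(-2\right) = \left(12 + 15\right) 6 \cdot 5 \left(-2\right) = 27 \cdot 30 \left(-2\right) = 27 \left(-60\right) = -1620$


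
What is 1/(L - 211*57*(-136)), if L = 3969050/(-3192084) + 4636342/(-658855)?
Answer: 1051560251910/1719998953051356281 ≈ 6.1137e-7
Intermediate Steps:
L = -8707310777239/1051560251910 (L = 3969050*(-1/3192084) + 4636342*(-1/658855) = -1984525/1596042 - 4636342/658855 = -8707310777239/1051560251910 ≈ -8.2804)
1/(L - 211*57*(-136)) = 1/(-8707310777239/1051560251910 - 211*57*(-136)) = 1/(-8707310777239/1051560251910 - 12027*(-136)) = 1/(-8707310777239/1051560251910 + 1635672) = 1/(1719998953051356281/1051560251910) = 1051560251910/1719998953051356281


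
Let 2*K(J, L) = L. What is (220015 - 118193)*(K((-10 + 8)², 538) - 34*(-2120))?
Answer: 7366719878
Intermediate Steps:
K(J, L) = L/2
(220015 - 118193)*(K((-10 + 8)², 538) - 34*(-2120)) = (220015 - 118193)*((½)*538 - 34*(-2120)) = 101822*(269 + 72080) = 101822*72349 = 7366719878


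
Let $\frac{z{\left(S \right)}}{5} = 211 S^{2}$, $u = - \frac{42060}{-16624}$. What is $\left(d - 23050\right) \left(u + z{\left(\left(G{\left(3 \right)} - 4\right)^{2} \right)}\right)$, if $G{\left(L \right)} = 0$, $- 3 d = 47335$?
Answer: $- \frac{130750101972575}{12468} \approx -1.0487 \cdot 10^{10}$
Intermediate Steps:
$d = - \frac{47335}{3}$ ($d = \left(- \frac{1}{3}\right) 47335 = - \frac{47335}{3} \approx -15778.0$)
$u = \frac{10515}{4156}$ ($u = \left(-42060\right) \left(- \frac{1}{16624}\right) = \frac{10515}{4156} \approx 2.5301$)
$z{\left(S \right)} = 1055 S^{2}$ ($z{\left(S \right)} = 5 \cdot 211 S^{2} = 1055 S^{2}$)
$\left(d - 23050\right) \left(u + z{\left(\left(G{\left(3 \right)} - 4\right)^{2} \right)}\right) = \left(- \frac{47335}{3} - 23050\right) \left(\frac{10515}{4156} + 1055 \left(\left(0 - 4\right)^{2}\right)^{2}\right) = \left(- \frac{47335}{3} - 23050\right) \left(\frac{10515}{4156} + 1055 \left(\left(-4\right)^{2}\right)^{2}\right) = - \frac{116485 \left(\frac{10515}{4156} + 1055 \cdot 16^{2}\right)}{3} = - \frac{116485 \left(\frac{10515}{4156} + 1055 \cdot 256\right)}{3} = - \frac{116485 \left(\frac{10515}{4156} + 270080\right)}{3} = \left(- \frac{116485}{3}\right) \frac{1122462995}{4156} = - \frac{130750101972575}{12468}$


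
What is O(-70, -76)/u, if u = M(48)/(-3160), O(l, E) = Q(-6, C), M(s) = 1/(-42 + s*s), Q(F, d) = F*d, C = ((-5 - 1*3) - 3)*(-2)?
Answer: 943525440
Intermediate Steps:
C = 22 (C = ((-5 - 3) - 3)*(-2) = (-8 - 3)*(-2) = -11*(-2) = 22)
M(s) = 1/(-42 + s²)
O(l, E) = -132 (O(l, E) = -6*22 = -132)
u = -1/7147920 (u = 1/(-42 + 48²*(-3160)) = -1/3160/(-42 + 2304) = -1/3160/2262 = (1/2262)*(-1/3160) = -1/7147920 ≈ -1.3990e-7)
O(-70, -76)/u = -132/(-1/7147920) = -132*(-7147920) = 943525440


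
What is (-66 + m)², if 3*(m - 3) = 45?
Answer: 2304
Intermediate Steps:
m = 18 (m = 3 + (⅓)*45 = 3 + 15 = 18)
(-66 + m)² = (-66 + 18)² = (-48)² = 2304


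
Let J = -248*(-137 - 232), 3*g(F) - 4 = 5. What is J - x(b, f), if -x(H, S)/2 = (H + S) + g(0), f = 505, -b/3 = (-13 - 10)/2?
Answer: 92597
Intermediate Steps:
g(F) = 3 (g(F) = 4/3 + (1/3)*5 = 4/3 + 5/3 = 3)
b = 69/2 (b = -3*(-13 - 10)/2 = -(-69)/2 = -3*(-23/2) = 69/2 ≈ 34.500)
x(H, S) = -6 - 2*H - 2*S (x(H, S) = -2*((H + S) + 3) = -2*(3 + H + S) = -6 - 2*H - 2*S)
J = 91512 (J = -248*(-369) = 91512)
J - x(b, f) = 91512 - (-6 - 2*69/2 - 2*505) = 91512 - (-6 - 69 - 1010) = 91512 - 1*(-1085) = 91512 + 1085 = 92597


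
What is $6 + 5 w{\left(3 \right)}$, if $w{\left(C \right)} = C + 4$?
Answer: $41$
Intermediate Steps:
$w{\left(C \right)} = 4 + C$
$6 + 5 w{\left(3 \right)} = 6 + 5 \left(4 + 3\right) = 6 + 5 \cdot 7 = 6 + 35 = 41$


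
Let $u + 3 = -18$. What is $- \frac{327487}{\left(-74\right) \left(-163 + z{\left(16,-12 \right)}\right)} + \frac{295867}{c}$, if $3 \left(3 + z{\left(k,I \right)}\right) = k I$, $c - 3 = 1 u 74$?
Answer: $- \frac{13620611}{64860} \approx -210.0$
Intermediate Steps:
$u = -21$ ($u = -3 - 18 = -21$)
$c = -1551$ ($c = 3 + 1 \left(-21\right) 74 = 3 - 1554 = -1551$)
$z{\left(k,I \right)} = -3 + \frac{I k}{3}$ ($z{\left(k,I \right)} = -3 + \frac{k I}{3} = -3 + \frac{I k}{3}$)
$- \frac{327487}{\left(-74\right) \left(-163 + z{\left(16,-12 \right)}\right)} + \frac{295867}{c} = - \frac{327487}{\left(-74\right) \left(-163 + \left(-3 + \frac{1}{3} \left(-12\right) 16\right)\right)} + \frac{295867}{-1551} = - \frac{327487}{\left(-74\right) \left(-163 - 67\right)} + 295867 \left(- \frac{1}{1551}\right) = - \frac{327487}{\left(-74\right) \left(-163 - 67\right)} - \frac{26897}{141} = - \frac{327487}{\left(-74\right) \left(-230\right)} - \frac{26897}{141} = - \frac{327487}{17020} - \frac{26897}{141} = \left(-327487\right) \frac{1}{17020} - \frac{26897}{141} = - \frac{8851}{460} - \frac{26897}{141} = - \frac{13620611}{64860}$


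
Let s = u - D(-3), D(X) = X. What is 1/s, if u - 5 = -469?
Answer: -1/461 ≈ -0.0021692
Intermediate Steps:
u = -464 (u = 5 - 469 = -464)
s = -461 (s = -464 - 1*(-3) = -464 + 3 = -461)
1/s = 1/(-461) = -1/461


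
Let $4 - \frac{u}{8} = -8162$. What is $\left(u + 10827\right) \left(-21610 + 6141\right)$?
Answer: $-1178041695$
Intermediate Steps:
$u = 65328$ ($u = 32 - -65296 = 32 + 65296 = 65328$)
$\left(u + 10827\right) \left(-21610 + 6141\right) = \left(65328 + 10827\right) \left(-21610 + 6141\right) = 76155 \left(-15469\right) = -1178041695$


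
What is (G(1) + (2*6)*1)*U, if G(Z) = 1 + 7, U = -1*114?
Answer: -2280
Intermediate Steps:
U = -114
G(Z) = 8
(G(1) + (2*6)*1)*U = (8 + (2*6)*1)*(-114) = (8 + 12*1)*(-114) = (8 + 12)*(-114) = 20*(-114) = -2280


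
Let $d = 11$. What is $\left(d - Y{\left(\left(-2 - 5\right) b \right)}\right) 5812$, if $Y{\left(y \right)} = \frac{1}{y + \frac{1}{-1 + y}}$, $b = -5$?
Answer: $\frac{75945404}{1191} \approx 63766.0$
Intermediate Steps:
$\left(d - Y{\left(\left(-2 - 5\right) b \right)}\right) 5812 = \left(11 - \frac{-1 + \left(-2 - 5\right) \left(-5\right)}{1 + \left(\left(-2 - 5\right) \left(-5\right)\right)^{2} - \left(-2 - 5\right) \left(-5\right)}\right) 5812 = \left(11 - \frac{-1 - -35}{1 + \left(\left(-7\right) \left(-5\right)\right)^{2} - \left(-7\right) \left(-5\right)}\right) 5812 = \left(11 - \frac{-1 + 35}{1 + 35^{2} - 35}\right) 5812 = \left(11 - \frac{1}{1 + 1225 - 35} \cdot 34\right) 5812 = \left(11 - \frac{1}{1191} \cdot 34\right) 5812 = \left(11 - \frac{34}{1191}\right) 5812 = \frac{13067}{1191} \cdot 5812 = \frac{75945404}{1191}$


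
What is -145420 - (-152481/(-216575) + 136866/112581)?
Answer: -1181903568574637/8127410025 ≈ -1.4542e+5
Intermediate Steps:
-145420 - (-152481/(-216575) + 136866/112581) = -145420 - (-152481*(-1/216575) + 136866*(1/112581)) = -145420 - (152481/216575 + 45622/37527) = -145420 - 1*15602739137/8127410025 = -145420 - 15602739137/8127410025 = -1181903568574637/8127410025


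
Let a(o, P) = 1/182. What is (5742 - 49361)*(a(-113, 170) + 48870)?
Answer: -387962260079/182 ≈ -2.1317e+9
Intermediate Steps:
a(o, P) = 1/182
(5742 - 49361)*(a(-113, 170) + 48870) = (5742 - 49361)*(1/182 + 48870) = -43619*8894341/182 = -387962260079/182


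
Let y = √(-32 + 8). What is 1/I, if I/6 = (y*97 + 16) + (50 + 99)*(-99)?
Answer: -14735/1304076246 - 97*I*√6/652038123 ≈ -1.1299e-5 - 3.644e-7*I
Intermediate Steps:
y = 2*I*√6 (y = √(-24) = 2*I*√6 ≈ 4.899*I)
I = -88410 + 1164*I*√6 (I = 6*(((2*I*√6)*97 + 16) + (50 + 99)*(-99)) = 6*((194*I*√6 + 16) + 149*(-99)) = 6*((16 + 194*I*√6) - 14751) = 6*(-14735 + 194*I*√6) = -88410 + 1164*I*√6 ≈ -88410.0 + 2851.2*I)
1/I = 1/(-88410 + 1164*I*√6)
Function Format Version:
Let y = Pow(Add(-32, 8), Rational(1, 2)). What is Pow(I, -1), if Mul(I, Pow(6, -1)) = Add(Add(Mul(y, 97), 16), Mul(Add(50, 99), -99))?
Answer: Add(Rational(-14735, 1304076246), Mul(Rational(-97, 652038123), I, Pow(6, Rational(1, 2)))) ≈ Add(-1.1299e-5, Mul(-3.6440e-7, I))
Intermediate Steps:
y = Mul(2, I, Pow(6, Rational(1, 2))) (y = Pow(-24, Rational(1, 2)) = Mul(2, I, Pow(6, Rational(1, 2))) ≈ Mul(4.8990, I))
I = Add(-88410, Mul(1164, I, Pow(6, Rational(1, 2)))) (I = Mul(6, Add(Add(Mul(Mul(2, I, Pow(6, Rational(1, 2))), 97), 16), Mul(Add(50, 99), -99))) = Mul(6, Add(Add(Mul(194, I, Pow(6, Rational(1, 2))), 16), Mul(149, -99))) = Mul(6, Add(Add(16, Mul(194, I, Pow(6, Rational(1, 2)))), -14751)) = Mul(6, Add(-14735, Mul(194, I, Pow(6, Rational(1, 2))))) = Add(-88410, Mul(1164, I, Pow(6, Rational(1, 2)))) ≈ Add(-88410., Mul(2851.2, I)))
Pow(I, -1) = Pow(Add(-88410, Mul(1164, I, Pow(6, Rational(1, 2)))), -1)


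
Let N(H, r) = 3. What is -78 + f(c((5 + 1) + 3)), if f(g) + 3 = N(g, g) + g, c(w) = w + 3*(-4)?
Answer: -81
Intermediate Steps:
c(w) = -12 + w (c(w) = w - 12 = -12 + w)
f(g) = g (f(g) = -3 + (3 + g) = g)
-78 + f(c((5 + 1) + 3)) = -78 + (-12 + ((5 + 1) + 3)) = -78 + (-12 + (6 + 3)) = -78 + (-12 + 9) = -78 - 3 = -81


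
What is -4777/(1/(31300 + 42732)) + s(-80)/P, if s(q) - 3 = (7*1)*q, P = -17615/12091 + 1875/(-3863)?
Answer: -32082250264211799/90717370 ≈ -3.5365e+8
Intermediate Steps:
P = -90717370/46707533 (P = -17615*1/12091 + 1875*(-1/3863) = -17615/12091 - 1875/3863 = -90717370/46707533 ≈ -1.9422)
s(q) = 3 + 7*q (s(q) = 3 + (7*1)*q = 3 + 7*q)
-4777/(1/(31300 + 42732)) + s(-80)/P = -4777/(1/(31300 + 42732)) + (3 + 7*(-80))/(-90717370/46707533) = -4777/(1/74032) + (3 - 560)*(-46707533/90717370) = -4777/1/74032 - 557*(-46707533/90717370) = -4777*74032 + 26016095881/90717370 = -353650864 + 26016095881/90717370 = -32082250264211799/90717370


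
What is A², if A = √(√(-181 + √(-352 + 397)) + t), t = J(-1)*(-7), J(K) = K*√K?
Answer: √(-181 + 3*√5) + 7*I ≈ 20.202*I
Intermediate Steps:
J(K) = K^(3/2)
t = 7*I (t = (-1)^(3/2)*(-7) = -I*(-7) = 7*I ≈ 7.0*I)
A = √(√(-181 + 3*√5) + 7*I) (A = √(√(-181 + √(-352 + 397)) + 7*I) = √(√(-181 + √45) + 7*I) = √(√(-181 + 3*√5) + 7*I) ≈ 3.1782 + 3.1782*I)
A² = (√I*√(7 + √(181 - 3*√5)))² = I*(7 + √(181 - 3*√5))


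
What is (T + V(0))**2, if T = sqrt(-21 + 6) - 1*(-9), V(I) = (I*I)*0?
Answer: (9 + I*sqrt(15))**2 ≈ 66.0 + 69.714*I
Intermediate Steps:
V(I) = 0 (V(I) = I**2*0 = 0)
T = 9 + I*sqrt(15) (T = sqrt(-15) + 9 = I*sqrt(15) + 9 = 9 + I*sqrt(15) ≈ 9.0 + 3.873*I)
(T + V(0))**2 = ((9 + I*sqrt(15)) + 0)**2 = (9 + I*sqrt(15))**2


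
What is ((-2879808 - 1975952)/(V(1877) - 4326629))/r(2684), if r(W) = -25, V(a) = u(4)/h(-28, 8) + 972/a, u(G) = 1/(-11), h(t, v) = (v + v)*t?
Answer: -8983016154112/200103452117655 ≈ -0.044892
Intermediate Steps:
h(t, v) = 2*t*v (h(t, v) = (2*v)*t = 2*t*v)
u(G) = -1/11
V(a) = 1/4928 + 972/a (V(a) = -1/(11*(2*(-28)*8)) + 972/a = -1/11/(-448) + 972/a = -1/11*(-1/448) + 972/a = 1/4928 + 972/a)
((-2879808 - 1975952)/(V(1877) - 4326629))/r(2684) = ((-2879808 - 1975952)/((1/4928)*(4790016 + 1877)/1877 - 4326629))/(-25) = -4855760/((1/4928)*(1/1877)*4791893 - 4326629)*(-1/25) = -4855760/(4791893/9249856 - 4326629)*(-1/25) = -4855760/(-40020690423531/9249856)*(-1/25) = -4855760*(-9249856/40020690423531)*(-1/25) = (44915080770560/40020690423531)*(-1/25) = -8983016154112/200103452117655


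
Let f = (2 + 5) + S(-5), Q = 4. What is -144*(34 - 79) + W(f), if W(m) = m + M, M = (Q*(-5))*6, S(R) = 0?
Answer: 6367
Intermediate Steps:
M = -120 (M = (4*(-5))*6 = -20*6 = -120)
f = 7 (f = (2 + 5) + 0 = 7 + 0 = 7)
W(m) = -120 + m (W(m) = m - 120 = -120 + m)
-144*(34 - 79) + W(f) = -144*(34 - 79) + (-120 + 7) = -144*(-45) - 113 = 6480 - 113 = 6367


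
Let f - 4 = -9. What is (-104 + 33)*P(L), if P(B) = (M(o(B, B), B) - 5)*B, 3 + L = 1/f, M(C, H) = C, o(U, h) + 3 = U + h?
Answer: -81792/25 ≈ -3271.7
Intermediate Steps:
o(U, h) = -3 + U + h (o(U, h) = -3 + (U + h) = -3 + U + h)
f = -5 (f = 4 - 9 = -5)
L = -16/5 (L = -3 + 1/(-5) = -3 - ⅕ = -16/5 ≈ -3.2000)
P(B) = B*(-8 + 2*B) (P(B) = ((-3 + B + B) - 5)*B = ((-3 + 2*B) - 5)*B = (-8 + 2*B)*B = B*(-8 + 2*B))
(-104 + 33)*P(L) = (-104 + 33)*(2*(-16/5)*(-4 - 16/5)) = -142*(-16)*(-36)/(5*5) = -71*1152/25 = -81792/25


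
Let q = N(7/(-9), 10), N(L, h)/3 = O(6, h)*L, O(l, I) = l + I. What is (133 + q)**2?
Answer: 82369/9 ≈ 9152.1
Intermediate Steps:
O(l, I) = I + l
N(L, h) = 3*L*(6 + h) (N(L, h) = 3*((h + 6)*L) = 3*((6 + h)*L) = 3*(L*(6 + h)) = 3*L*(6 + h))
q = -112/3 (q = 3*(7/(-9))*(6 + 10) = 3*(7*(-1/9))*16 = 3*(-7/9)*16 = -112/3 ≈ -37.333)
(133 + q)**2 = (133 - 112/3)**2 = (287/3)**2 = 82369/9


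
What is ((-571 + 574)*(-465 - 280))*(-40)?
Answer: 89400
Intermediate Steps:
((-571 + 574)*(-465 - 280))*(-40) = (3*(-745))*(-40) = -2235*(-40) = 89400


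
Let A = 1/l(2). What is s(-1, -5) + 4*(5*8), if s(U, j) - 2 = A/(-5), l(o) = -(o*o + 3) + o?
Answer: 4051/25 ≈ 162.04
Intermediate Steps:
l(o) = -3 + o - o² (l(o) = -(o² + 3) + o = -(3 + o²) + o = (-3 - o²) + o = -3 + o - o²)
A = -⅕ (A = 1/(-3 + 2 - 1*2²) = 1/(-3 + 2 - 1*4) = 1/(-3 + 2 - 4) = 1/(-5) = -⅕ ≈ -0.20000)
s(U, j) = 51/25 (s(U, j) = 2 - ⅕/(-5) = 2 - ⅕*(-⅕) = 2 + 1/25 = 51/25)
s(-1, -5) + 4*(5*8) = 51/25 + 4*(5*8) = 51/25 + 4*40 = 51/25 + 160 = 4051/25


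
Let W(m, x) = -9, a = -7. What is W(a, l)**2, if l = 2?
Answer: 81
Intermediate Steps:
W(a, l)**2 = (-9)**2 = 81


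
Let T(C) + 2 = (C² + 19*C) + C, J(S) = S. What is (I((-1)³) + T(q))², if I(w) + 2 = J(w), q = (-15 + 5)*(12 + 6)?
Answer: 829152025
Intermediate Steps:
q = -180 (q = -10*18 = -180)
I(w) = -2 + w
T(C) = -2 + C² + 20*C (T(C) = -2 + ((C² + 19*C) + C) = -2 + (C² + 20*C) = -2 + C² + 20*C)
(I((-1)³) + T(q))² = ((-2 + (-1)³) + (-2 + (-180)² + 20*(-180)))² = ((-2 - 1) + (-2 + 32400 - 3600))² = (-3 + 28798)² = 28795² = 829152025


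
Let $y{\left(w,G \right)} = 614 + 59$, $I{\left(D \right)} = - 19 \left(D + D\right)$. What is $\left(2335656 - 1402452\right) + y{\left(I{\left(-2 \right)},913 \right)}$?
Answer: $933877$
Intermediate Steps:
$I{\left(D \right)} = - 38 D$ ($I{\left(D \right)} = - 19 \cdot 2 D = - 38 D$)
$y{\left(w,G \right)} = 673$
$\left(2335656 - 1402452\right) + y{\left(I{\left(-2 \right)},913 \right)} = \left(2335656 - 1402452\right) + 673 = 933204 + 673 = 933877$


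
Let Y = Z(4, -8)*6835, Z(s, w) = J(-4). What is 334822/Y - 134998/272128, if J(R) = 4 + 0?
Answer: 10927949487/929997440 ≈ 11.751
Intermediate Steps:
J(R) = 4
Z(s, w) = 4
Y = 27340 (Y = 4*6835 = 27340)
334822/Y - 134998/272128 = 334822/27340 - 134998/272128 = 334822*(1/27340) - 134998*1/272128 = 167411/13670 - 67499/136064 = 10927949487/929997440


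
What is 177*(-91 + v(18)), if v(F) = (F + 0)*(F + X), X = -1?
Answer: 38055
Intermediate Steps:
v(F) = F*(-1 + F) (v(F) = (F + 0)*(F - 1) = F*(-1 + F))
177*(-91 + v(18)) = 177*(-91 + 18*(-1 + 18)) = 177*(-91 + 18*17) = 177*(-91 + 306) = 177*215 = 38055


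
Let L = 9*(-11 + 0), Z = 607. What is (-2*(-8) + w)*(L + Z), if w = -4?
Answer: 6096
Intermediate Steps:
L = -99 (L = 9*(-11) = -99)
(-2*(-8) + w)*(L + Z) = (-2*(-8) - 4)*(-99 + 607) = (16 - 4)*508 = 12*508 = 6096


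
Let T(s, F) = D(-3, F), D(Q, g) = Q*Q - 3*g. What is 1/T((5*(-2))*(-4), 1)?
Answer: ⅙ ≈ 0.16667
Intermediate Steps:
D(Q, g) = Q² - 3*g
T(s, F) = 9 - 3*F (T(s, F) = (-3)² - 3*F = 9 - 3*F)
1/T((5*(-2))*(-4), 1) = 1/(9 - 3*1) = 1/(9 - 3) = 1/6 = ⅙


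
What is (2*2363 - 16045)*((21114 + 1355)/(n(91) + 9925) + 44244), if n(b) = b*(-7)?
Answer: -1550554875793/3096 ≈ -5.0083e+8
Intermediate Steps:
n(b) = -7*b
(2*2363 - 16045)*((21114 + 1355)/(n(91) + 9925) + 44244) = (2*2363 - 16045)*((21114 + 1355)/(-7*91 + 9925) + 44244) = (4726 - 16045)*(22469/(-637 + 9925) + 44244) = -11319*(22469/9288 + 44244) = -11319*410960741/9288 = -1550554875793/3096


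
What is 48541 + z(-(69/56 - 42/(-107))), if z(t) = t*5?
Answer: 290808997/5992 ≈ 48533.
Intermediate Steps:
z(t) = 5*t
48541 + z(-(69/56 - 42/(-107))) = 48541 + 5*(-(69/56 - 42/(-107))) = 48541 + 5*(-(69*(1/56) - 42*(-1/107))) = 48541 + 5*(-(69/56 + 42/107)) = 48541 + 5*(-1*9735/5992) = 48541 + 5*(-9735/5992) = 48541 - 48675/5992 = 290808997/5992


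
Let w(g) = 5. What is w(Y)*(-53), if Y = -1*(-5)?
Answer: -265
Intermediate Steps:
Y = 5
w(Y)*(-53) = 5*(-53) = -265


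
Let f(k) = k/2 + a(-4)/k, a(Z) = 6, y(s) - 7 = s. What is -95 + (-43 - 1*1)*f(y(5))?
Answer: -381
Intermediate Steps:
y(s) = 7 + s
f(k) = k/2 + 6/k
-95 + (-43 - 1*1)*f(y(5)) = -95 + (-43 - 1*1)*((7 + 5)/2 + 6/(7 + 5)) = -95 + (-43 - 1)*((½)*12 + 6/12) = -95 - 44*(6 + 6*(1/12)) = -95 - 44*(6 + ½) = -95 - 44*13/2 = -95 - 286 = -381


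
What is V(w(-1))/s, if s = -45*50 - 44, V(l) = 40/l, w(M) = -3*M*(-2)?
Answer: 10/3441 ≈ 0.0029061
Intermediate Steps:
w(M) = 6*M
s = -2294 (s = -2250 - 44 = -2294)
V(w(-1))/s = (40/((6*(-1))))/(-2294) = (40/(-6))*(-1/2294) = (40*(-⅙))*(-1/2294) = -20/3*(-1/2294) = 10/3441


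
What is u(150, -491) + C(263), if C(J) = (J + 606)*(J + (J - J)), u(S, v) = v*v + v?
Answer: 469137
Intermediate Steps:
u(S, v) = v + v² (u(S, v) = v² + v = v + v²)
C(J) = J*(606 + J) (C(J) = (606 + J)*(J + 0) = (606 + J)*J = J*(606 + J))
u(150, -491) + C(263) = -491*(1 - 491) + 263*(606 + 263) = -491*(-490) + 263*869 = 240590 + 228547 = 469137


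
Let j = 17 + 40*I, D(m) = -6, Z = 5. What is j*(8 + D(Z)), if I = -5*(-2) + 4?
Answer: 1154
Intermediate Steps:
I = 14 (I = 10 + 4 = 14)
j = 577 (j = 17 + 40*14 = 17 + 560 = 577)
j*(8 + D(Z)) = 577*(8 - 6) = 577*2 = 1154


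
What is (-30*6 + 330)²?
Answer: 22500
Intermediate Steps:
(-30*6 + 330)² = (-180 + 330)² = 150² = 22500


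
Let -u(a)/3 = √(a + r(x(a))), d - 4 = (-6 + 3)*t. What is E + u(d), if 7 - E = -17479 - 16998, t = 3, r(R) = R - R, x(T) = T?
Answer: 34484 - 3*I*√5 ≈ 34484.0 - 6.7082*I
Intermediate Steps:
r(R) = 0
d = -5 (d = 4 + (-6 + 3)*3 = 4 - 3*3 = 4 - 9 = -5)
u(a) = -3*√a (u(a) = -3*√(a + 0) = -3*√a)
E = 34484 (E = 7 - (-17479 - 16998) = 7 - 1*(-34477) = 7 + 34477 = 34484)
E + u(d) = 34484 - 3*I*√5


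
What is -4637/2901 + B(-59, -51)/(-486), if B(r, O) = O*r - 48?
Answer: -401609/52218 ≈ -7.6910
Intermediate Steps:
B(r, O) = -48 + O*r
-4637/2901 + B(-59, -51)/(-486) = -4637/2901 + (-48 - 51*(-59))/(-486) = -4637*1/2901 + (-48 + 3009)*(-1/486) = -4637/2901 + 2961*(-1/486) = -4637/2901 - 329/54 = -401609/52218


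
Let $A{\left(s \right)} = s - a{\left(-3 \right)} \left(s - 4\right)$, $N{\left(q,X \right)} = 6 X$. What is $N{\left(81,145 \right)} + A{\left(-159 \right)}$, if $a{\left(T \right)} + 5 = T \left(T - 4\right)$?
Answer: $3319$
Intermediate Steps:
$a{\left(T \right)} = -5 + T \left(-4 + T\right)$ ($a{\left(T \right)} = -5 + T \left(T - 4\right) = -5 + T \left(-4 + T\right)$)
$A{\left(s \right)} = 64 - 15 s$ ($A{\left(s \right)} = s - \left(-5 + \left(-3\right)^{2} - -12\right) \left(s - 4\right) = s - \left(-5 + 9 + 12\right) \left(-4 + s\right) = s - 16 \left(-4 + s\right) = s - \left(-64 + 16 s\right) = 64 - 15 s$)
$N{\left(81,145 \right)} + A{\left(-159 \right)} = 6 \cdot 145 + \left(64 - -2385\right) = 870 + \left(64 + 2385\right) = 870 + 2449 = 3319$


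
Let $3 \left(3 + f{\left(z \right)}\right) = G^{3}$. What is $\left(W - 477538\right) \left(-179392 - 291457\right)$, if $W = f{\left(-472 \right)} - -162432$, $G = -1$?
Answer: $\frac{445106743472}{3} \approx 1.4837 \cdot 10^{11}$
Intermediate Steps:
$f{\left(z \right)} = - \frac{10}{3}$ ($f{\left(z \right)} = -3 + \frac{\left(-1\right)^{3}}{3} = -3 + \frac{1}{3} \left(-1\right) = -3 - \frac{1}{3} = - \frac{10}{3}$)
$W = \frac{487286}{3}$ ($W = - \frac{10}{3} - -162432 = - \frac{10}{3} + 162432 = \frac{487286}{3} \approx 1.6243 \cdot 10^{5}$)
$\left(W - 477538\right) \left(-179392 - 291457\right) = \left(\frac{487286}{3} - 477538\right) \left(-179392 - 291457\right) = \left(- \frac{945328}{3}\right) \left(-470849\right) = \frac{445106743472}{3}$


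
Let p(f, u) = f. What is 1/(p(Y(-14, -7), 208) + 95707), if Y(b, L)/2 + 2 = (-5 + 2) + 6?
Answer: 1/95709 ≈ 1.0448e-5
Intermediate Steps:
Y(b, L) = 2 (Y(b, L) = -4 + 2*((-5 + 2) + 6) = -4 + 2*(-3 + 6) = -4 + 2*3 = -4 + 6 = 2)
1/(p(Y(-14, -7), 208) + 95707) = 1/(2 + 95707) = 1/95709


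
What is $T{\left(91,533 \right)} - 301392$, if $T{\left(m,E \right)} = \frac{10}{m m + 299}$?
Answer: $- \frac{258594335}{858} \approx -3.0139 \cdot 10^{5}$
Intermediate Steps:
$T{\left(m,E \right)} = \frac{10}{299 + m^{2}}$ ($T{\left(m,E \right)} = \frac{10}{m^{2} + 299} = \frac{10}{299 + m^{2}}$)
$T{\left(91,533 \right)} - 301392 = \frac{10}{299 + 91^{2}} - 301392 = \frac{10}{299 + 8281} - 301392 = \frac{10}{8580} - 301392 = 10 \cdot \frac{1}{8580} - 301392 = \frac{1}{858} - 301392 = - \frac{258594335}{858}$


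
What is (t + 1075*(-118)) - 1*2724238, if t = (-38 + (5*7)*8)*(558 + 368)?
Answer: -2626996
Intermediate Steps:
t = 224092 (t = (-38 + 35*8)*926 = (-38 + 280)*926 = 242*926 = 224092)
(t + 1075*(-118)) - 1*2724238 = (224092 + 1075*(-118)) - 1*2724238 = (224092 - 126850) - 2724238 = 97242 - 2724238 = -2626996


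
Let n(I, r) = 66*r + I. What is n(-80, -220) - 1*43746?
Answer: -58346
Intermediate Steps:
n(I, r) = I + 66*r
n(-80, -220) - 1*43746 = (-80 + 66*(-220)) - 1*43746 = (-80 - 14520) - 43746 = -14600 - 43746 = -58346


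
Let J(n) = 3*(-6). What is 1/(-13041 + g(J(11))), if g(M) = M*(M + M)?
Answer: -1/12393 ≈ -8.0691e-5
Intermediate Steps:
J(n) = -18
g(M) = 2*M² (g(M) = M*(2*M) = 2*M²)
1/(-13041 + g(J(11))) = 1/(-13041 + 2*(-18)²) = 1/(-13041 + 2*324) = 1/(-13041 + 648) = 1/(-12393) = -1/12393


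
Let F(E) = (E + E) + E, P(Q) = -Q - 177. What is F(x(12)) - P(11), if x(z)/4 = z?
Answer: 332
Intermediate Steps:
x(z) = 4*z
P(Q) = -177 - Q
F(E) = 3*E (F(E) = 2*E + E = 3*E)
F(x(12)) - P(11) = 3*(4*12) - (-177 - 1*11) = 3*48 - (-177 - 11) = 144 - 1*(-188) = 144 + 188 = 332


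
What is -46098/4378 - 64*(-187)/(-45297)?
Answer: -1070248505/99155133 ≈ -10.794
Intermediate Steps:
-46098/4378 - 64*(-187)/(-45297) = -46098*1/4378 + 11968*(-1/45297) = -23049/2189 - 11968/45297 = -1070248505/99155133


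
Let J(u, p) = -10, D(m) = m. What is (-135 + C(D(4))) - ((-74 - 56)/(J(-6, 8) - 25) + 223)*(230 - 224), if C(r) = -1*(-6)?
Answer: -10425/7 ≈ -1489.3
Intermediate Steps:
C(r) = 6
(-135 + C(D(4))) - ((-74 - 56)/(J(-6, 8) - 25) + 223)*(230 - 224) = (-135 + 6) - ((-74 - 56)/(-10 - 25) + 223)*(230 - 224) = -129 - (-130/(-35) + 223)*6 = -129 - (-130*(-1/35) + 223)*6 = -129 - (26/7 + 223)*6 = -129 - 1587*6/7 = -129 - 1*9522/7 = -129 - 9522/7 = -10425/7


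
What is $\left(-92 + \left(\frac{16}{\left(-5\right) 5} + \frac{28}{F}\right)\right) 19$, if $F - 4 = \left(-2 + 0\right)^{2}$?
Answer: $- \frac{84683}{50} \approx -1693.7$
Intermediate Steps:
$F = 8$ ($F = 4 + \left(-2 + 0\right)^{2} = 4 + \left(-2\right)^{2} = 4 + 4 = 8$)
$\left(-92 + \left(\frac{16}{\left(-5\right) 5} + \frac{28}{F}\right)\right) 19 = \left(-92 + \left(\frac{16}{\left(-5\right) 5} + \frac{28}{8}\right)\right) 19 = \left(-92 + \left(\frac{16}{-25} + 28 \cdot \frac{1}{8}\right)\right) 19 = \left(-92 + \left(16 \left(- \frac{1}{25}\right) + \frac{7}{2}\right)\right) 19 = \left(-92 + \left(- \frac{16}{25} + \frac{7}{2}\right)\right) 19 = \left(-92 + \frac{143}{50}\right) 19 = \left(- \frac{4457}{50}\right) 19 = - \frac{84683}{50}$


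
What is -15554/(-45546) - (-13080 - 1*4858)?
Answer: 408509851/22773 ≈ 17938.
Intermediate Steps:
-15554/(-45546) - (-13080 - 1*4858) = -15554*(-1/45546) - (-13080 - 4858) = 7777/22773 - 1*(-17938) = 7777/22773 + 17938 = 408509851/22773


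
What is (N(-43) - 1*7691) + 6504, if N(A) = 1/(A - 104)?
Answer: -174490/147 ≈ -1187.0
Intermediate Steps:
N(A) = 1/(-104 + A)
(N(-43) - 1*7691) + 6504 = (1/(-104 - 43) - 1*7691) + 6504 = (1/(-147) - 7691) + 6504 = (-1/147 - 7691) + 6504 = -1130578/147 + 6504 = -174490/147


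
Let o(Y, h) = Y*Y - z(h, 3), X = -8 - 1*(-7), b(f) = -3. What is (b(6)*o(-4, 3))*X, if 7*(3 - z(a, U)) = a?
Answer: 282/7 ≈ 40.286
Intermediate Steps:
z(a, U) = 3 - a/7
X = -1 (X = -8 + 7 = -1)
o(Y, h) = -3 + Y**2 + h/7 (o(Y, h) = Y*Y - (3 - h/7) = Y**2 + (-3 + h/7) = -3 + Y**2 + h/7)
(b(6)*o(-4, 3))*X = -3*(-3 + (-4)**2 + (1/7)*3)*(-1) = -3*(-3 + 16 + 3/7)*(-1) = -3*94/7*(-1) = -282/7*(-1) = 282/7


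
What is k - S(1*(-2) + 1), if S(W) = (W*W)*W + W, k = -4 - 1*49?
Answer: -51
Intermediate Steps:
k = -53 (k = -4 - 49 = -53)
S(W) = W + W³ (S(W) = W²*W + W = W³ + W = W + W³)
k - S(1*(-2) + 1) = -53 - ((1*(-2) + 1) + (1*(-2) + 1)³) = -53 - ((-2 + 1) + (-2 + 1)³) = -53 - (-1 + (-1)³) = -53 - (-1 - 1) = -53 - 1*(-2) = -53 + 2 = -51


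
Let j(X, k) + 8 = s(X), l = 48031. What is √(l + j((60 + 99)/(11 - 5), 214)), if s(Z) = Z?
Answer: √192198/2 ≈ 219.20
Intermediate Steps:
j(X, k) = -8 + X
√(l + j((60 + 99)/(11 - 5), 214)) = √(48031 + (-8 + (60 + 99)/(11 - 5))) = √(48031 + (-8 + 159/6)) = √(48031 + (-8 + 159*(⅙))) = √(48031 + (-8 + 53/2)) = √(48031 + 37/2) = √(96099/2) = √192198/2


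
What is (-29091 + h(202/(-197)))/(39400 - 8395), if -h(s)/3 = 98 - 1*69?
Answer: -3242/3445 ≈ -0.94107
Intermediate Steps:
h(s) = -87 (h(s) = -3*(98 - 1*69) = -3*(98 - 69) = -3*29 = -87)
(-29091 + h(202/(-197)))/(39400 - 8395) = (-29091 - 87)/(39400 - 8395) = -29178/31005 = -29178*1/31005 = -3242/3445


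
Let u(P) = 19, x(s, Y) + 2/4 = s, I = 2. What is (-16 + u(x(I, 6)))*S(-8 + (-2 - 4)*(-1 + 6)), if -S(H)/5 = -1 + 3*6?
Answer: -255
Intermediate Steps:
x(s, Y) = -½ + s
S(H) = -85 (S(H) = -5*(-1 + 3*6) = -5*(-1 + 18) = -5*17 = -85)
(-16 + u(x(I, 6)))*S(-8 + (-2 - 4)*(-1 + 6)) = (-16 + 19)*(-85) = 3*(-85) = -255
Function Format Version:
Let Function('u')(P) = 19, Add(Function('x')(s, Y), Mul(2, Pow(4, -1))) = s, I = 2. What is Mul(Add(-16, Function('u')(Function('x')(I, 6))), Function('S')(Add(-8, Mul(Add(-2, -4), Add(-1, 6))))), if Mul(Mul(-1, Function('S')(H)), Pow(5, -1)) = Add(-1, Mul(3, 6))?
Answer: -255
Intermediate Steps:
Function('x')(s, Y) = Add(Rational(-1, 2), s)
Function('S')(H) = -85 (Function('S')(H) = Mul(-5, Add(-1, Mul(3, 6))) = Mul(-5, Add(-1, 18)) = Mul(-5, 17) = -85)
Mul(Add(-16, Function('u')(Function('x')(I, 6))), Function('S')(Add(-8, Mul(Add(-2, -4), Add(-1, 6))))) = Mul(Add(-16, 19), -85) = Mul(3, -85) = -255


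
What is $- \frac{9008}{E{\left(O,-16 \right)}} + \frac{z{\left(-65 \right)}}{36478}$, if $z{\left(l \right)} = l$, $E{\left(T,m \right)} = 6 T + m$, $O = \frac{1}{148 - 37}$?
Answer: $\frac{467612813}{827770} \approx 564.91$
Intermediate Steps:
$O = \frac{1}{111} \approx 0.009009$
$E{\left(T,m \right)} = m + 6 T$
$- \frac{9008}{E{\left(O,-16 \right)}} + \frac{z{\left(-65 \right)}}{36478} = - \frac{9008}{-16 + 6 \cdot \frac{1}{111}} - \frac{65}{36478} = - \frac{9008}{-16 + \frac{2}{37}} - \frac{5}{2806} = - \frac{9008}{- \frac{590}{37}} - \frac{5}{2806} = \left(-9008\right) \left(- \frac{37}{590}\right) - \frac{5}{2806} = \frac{166648}{295} - \frac{5}{2806} = \frac{467612813}{827770}$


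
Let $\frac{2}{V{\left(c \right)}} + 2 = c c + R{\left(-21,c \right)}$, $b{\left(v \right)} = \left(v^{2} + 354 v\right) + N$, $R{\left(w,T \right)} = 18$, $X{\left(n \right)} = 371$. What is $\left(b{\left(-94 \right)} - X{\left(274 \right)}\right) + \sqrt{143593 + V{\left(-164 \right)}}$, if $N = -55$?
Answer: $-24866 + \frac{\sqrt{1932187409}}{116} \approx -24487.0$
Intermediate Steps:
$b{\left(v \right)} = -55 + v^{2} + 354 v$ ($b{\left(v \right)} = \left(v^{2} + 354 v\right) - 55 = -55 + v^{2} + 354 v$)
$V{\left(c \right)} = \frac{2}{16 + c^{2}}$ ($V{\left(c \right)} = \frac{2}{-2 + \left(c c + 18\right)} = \frac{2}{-2 + \left(c^{2} + 18\right)} = \frac{2}{-2 + \left(18 + c^{2}\right)} = \frac{2}{16 + c^{2}}$)
$\left(b{\left(-94 \right)} - X{\left(274 \right)}\right) + \sqrt{143593 + V{\left(-164 \right)}} = \left(\left(-55 + \left(-94\right)^{2} + 354 \left(-94\right)\right) - 371\right) + \sqrt{143593 + \frac{2}{16 + \left(-164\right)^{2}}} = \left(\left(-55 + 8836 - 33276\right) - 371\right) + \sqrt{143593 + \frac{2}{16 + 26896}} = \left(-24495 - 371\right) + \sqrt{143593 + \frac{2}{26912}} = -24866 + \sqrt{143593 + 2 \cdot \frac{1}{26912}} = -24866 + \sqrt{143593 + \frac{1}{13456}} = -24866 + \sqrt{\frac{1932187409}{13456}} = -24866 + \frac{\sqrt{1932187409}}{116}$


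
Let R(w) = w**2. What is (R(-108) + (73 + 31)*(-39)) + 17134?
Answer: 24742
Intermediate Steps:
(R(-108) + (73 + 31)*(-39)) + 17134 = ((-108)**2 + (73 + 31)*(-39)) + 17134 = (11664 + 104*(-39)) + 17134 = (11664 - 4056) + 17134 = 7608 + 17134 = 24742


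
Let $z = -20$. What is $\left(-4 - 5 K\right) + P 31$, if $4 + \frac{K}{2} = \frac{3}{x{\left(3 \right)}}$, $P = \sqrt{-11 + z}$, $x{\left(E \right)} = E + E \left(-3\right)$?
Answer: $41 + 31 i \sqrt{31} \approx 41.0 + 172.6 i$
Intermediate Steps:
$x{\left(E \right)} = - 2 E$ ($x{\left(E \right)} = E - 3 E = - 2 E$)
$P = i \sqrt{31}$ ($P = \sqrt{-11 - 20} = \sqrt{-31} = i \sqrt{31} \approx 5.5678 i$)
$K = -9$ ($K = -8 + 2 \frac{3}{\left(-2\right) 3} = -8 + 2 \frac{3}{-6} = -8 + 2 \cdot 3 \left(- \frac{1}{6}\right) = -8 + 2 \left(- \frac{1}{2}\right) = -8 - 1 = -9$)
$\left(-4 - 5 K\right) + P 31 = \left(-4 - -45\right) + i \sqrt{31} \cdot 31 = \left(-4 + 45\right) + 31 i \sqrt{31} = 41 + 31 i \sqrt{31}$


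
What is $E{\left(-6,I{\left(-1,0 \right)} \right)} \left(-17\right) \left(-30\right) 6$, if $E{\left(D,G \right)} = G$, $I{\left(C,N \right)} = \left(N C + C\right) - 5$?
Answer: $-18360$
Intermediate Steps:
$I{\left(C,N \right)} = -5 + C + C N$ ($I{\left(C,N \right)} = \left(C N + C\right) - 5 = \left(C + C N\right) - 5 = -5 + C + C N$)
$E{\left(-6,I{\left(-1,0 \right)} \right)} \left(-17\right) \left(-30\right) 6 = \left(-5 - 1 - 0\right) \left(-17\right) \left(-30\right) 6 = \left(-5 - 1 + 0\right) \left(-17\right) \left(-30\right) 6 = \left(-6\right) \left(-17\right) \left(-30\right) 6 = 102 \left(-30\right) 6 = \left(-3060\right) 6 = -18360$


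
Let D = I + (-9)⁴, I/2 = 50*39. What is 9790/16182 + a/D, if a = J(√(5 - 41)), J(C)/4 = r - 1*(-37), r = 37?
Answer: 17867177/28213317 ≈ 0.63329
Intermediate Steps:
I = 3900 (I = 2*(50*39) = 2*1950 = 3900)
J(C) = 296 (J(C) = 4*(37 - 1*(-37)) = 4*(37 + 37) = 4*74 = 296)
a = 296
D = 10461 (D = 3900 + (-9)⁴ = 3900 + 6561 = 10461)
9790/16182 + a/D = 9790/16182 + 296/10461 = 9790*(1/16182) + 296*(1/10461) = 4895/8091 + 296/10461 = 17867177/28213317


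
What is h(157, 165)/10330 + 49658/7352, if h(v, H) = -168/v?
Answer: 20133651461/2980886780 ≈ 6.7542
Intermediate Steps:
h(157, 165)/10330 + 49658/7352 = -168/157/10330 + 49658/7352 = -168*1/157*(1/10330) + 49658*(1/7352) = -168/157*1/10330 + 24829/3676 = -84/810905 + 24829/3676 = 20133651461/2980886780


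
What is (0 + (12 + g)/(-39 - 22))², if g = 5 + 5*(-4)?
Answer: 9/3721 ≈ 0.0024187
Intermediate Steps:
g = -15 (g = 5 - 20 = -15)
(0 + (12 + g)/(-39 - 22))² = (0 + (12 - 15)/(-39 - 22))² = (0 - 3/(-61))² = (0 - 3*(-1/61))² = (0 + 3/61)² = (3/61)² = 9/3721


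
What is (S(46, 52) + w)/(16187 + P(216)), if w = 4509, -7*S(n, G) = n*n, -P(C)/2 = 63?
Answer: 29447/112427 ≈ 0.26192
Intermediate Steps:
P(C) = -126 (P(C) = -2*63 = -126)
S(n, G) = -n²/7 (S(n, G) = -n*n/7 = -n²/7)
(S(46, 52) + w)/(16187 + P(216)) = (-⅐*46² + 4509)/(16187 - 126) = (-⅐*2116 + 4509)/16061 = (-2116/7 + 4509)*(1/16061) = (29447/7)*(1/16061) = 29447/112427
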